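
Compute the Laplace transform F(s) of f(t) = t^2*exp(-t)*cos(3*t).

F(s) = 2*(s + 1)*(s^2 + 2*s - 26)/(s^2 + 2*s + 10)^3

L{cos(3t)} = s/(s^2 + 9).
Multiplying by e^(-t) shifts s → s + 1, so L{exp(-t)*cos(3*t)} = (s + 1)/((s + 1)^2 + 9).
Then apply L{t^2·g(t)} = (-1)^2 d^2/ds^2[G(s)] with G(s) = (s + 1)/((s + 1)^2 + 9):
differentiating 2 times and applying the sign gives 2*(s + 1)*(s^2 + 2*s - 26)/(s^2 + 2*s + 10)^3.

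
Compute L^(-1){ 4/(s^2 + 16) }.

sin(4*t)

Since L{sin(4t)} = 4/(s^2 + 16), the inverse is sin(4*t).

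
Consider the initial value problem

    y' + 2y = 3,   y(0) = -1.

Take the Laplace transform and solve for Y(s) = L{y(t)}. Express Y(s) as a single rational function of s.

Transform both sides with L{·}.
The derivative rules (L{y'} = sY - y(0) = sY - (-1)) turn the left side into (s + 2)Y - (-1).
The right side is L{3} = 3/s.
So (s + 2)Y = 3/s + (-1).
Solve for Y(s) and write it as one ratio of polynomials.

Y(s) = (-s + 3)/(s^2 + 2*s)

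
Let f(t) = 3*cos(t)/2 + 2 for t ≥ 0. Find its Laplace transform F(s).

F(s) = 3*s/(2*(s^2 + 1)) + 2/s

The transform is linear, so treat each term independently.
(3/2)·[L{cos(t)} = s/(s^2 + 1)]; L{2} = 2/s.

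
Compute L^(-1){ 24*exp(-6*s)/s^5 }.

The factor e^(-6s) signals a time shift by c = 6 (second shifting theorem).
L{t^4} = 4!/s^5 = 24/s^5, so L^-1{24/s^5} = t^4.
Hence the inverse is u(t - 6) times that function evaluated at t - 6.

Heaviside(t - 6)*((t - 6)^4)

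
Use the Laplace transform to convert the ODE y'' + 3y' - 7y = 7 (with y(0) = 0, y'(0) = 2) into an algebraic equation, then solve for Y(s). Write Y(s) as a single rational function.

Y(s) = (2*s + 7)/(s^3 + 3*s^2 - 7*s)

Take the Laplace transform of both sides.
The derivative rules (L{y''} = s^2 Y - s·y(0) - y'(0) and L{y'} = sY - y(0), with y(0) = 0, y'(0) = 2) turn the left side into (s^2 + 3*s - 7)Y - (2).
The right side is L{7} = 7/s.
So (s^2 + 3*s - 7)Y = 7/s + (2).
Divide through and combine into a single rational function.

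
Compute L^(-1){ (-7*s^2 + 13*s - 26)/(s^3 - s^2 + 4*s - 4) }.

-4*exp(t) + 5*sin(2*t) - 3*cos(2*t)

Factor the denominator: s^3 - s^2 + 4*s - 4 = (s - 1)*(s^2 + 4).
Partial fraction decomposition gives [-4/(s - 1)] + [-3*s/(s^2 + 4)] + [10/(s^2 + 4)].
Invert each term: -4/(s - 1) ↔ -4e^(t); -3·s/(s^2 + 4) ↔ -3cos(2t); 5·2/(s^2 + 4) ↔ 5sin(2t).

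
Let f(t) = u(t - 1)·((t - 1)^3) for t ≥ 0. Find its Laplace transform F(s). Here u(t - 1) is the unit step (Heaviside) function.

F(s) = 6*exp(-s)/s^4

By the second shifting theorem, L{u(t - c)·g(t - c)} = e^(-cs)·G(s) with c = 1 and G(s) = L{g(t)}.
L{t^3} = 3!/s^4 = 6/s^4.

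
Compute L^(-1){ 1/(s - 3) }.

exp(3*t)

Since L{e^(3t)} = 1/(s - 3), the inverse is e^(3*t).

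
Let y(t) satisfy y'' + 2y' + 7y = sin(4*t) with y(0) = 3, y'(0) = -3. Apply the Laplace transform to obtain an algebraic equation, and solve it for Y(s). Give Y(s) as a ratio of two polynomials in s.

Y(s) = (3*s^3 + 3*s^2 + 48*s + 52)/(s^4 + 2*s^3 + 23*s^2 + 32*s + 112)

Take the Laplace transform of both sides.
With L{y''} = s^2 Y - s·y(0) - y'(0) and L{y'} = sY - y(0), with y(0) = 3, y'(0) = -3: the LHS transforms to (s^2 + 2*s + 7)Y - (3*s + 3).
The right side is L{sin(4*t)} = 4/(s^2 + 16).
So (s^2 + 2*s + 7)Y = 4/(s^2 + 16) + (3*s + 3).
Solve for Y(s) and write it as one ratio of polynomials.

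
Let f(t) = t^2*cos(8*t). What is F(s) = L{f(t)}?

L{cos(8t)} = s/(s^2 + 64).
Then apply L{t^2·g(t)} = (-1)^2 d^2/ds^2[G(s)] with G(s) = s/(s^2 + 64):
differentiating 2 times and applying the sign gives 2*s*(s^2 - 192)/(s^2 + 64)^3.

F(s) = 2*s*(s^2 - 192)/(s^2 + 64)^3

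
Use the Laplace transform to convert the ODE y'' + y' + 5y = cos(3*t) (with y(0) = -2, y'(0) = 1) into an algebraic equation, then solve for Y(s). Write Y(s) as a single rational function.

Transform both sides with L{·}.
Using L{y''} = s^2 Y - s·y(0) - y'(0) and L{y'} = sY - y(0), with y(0) = -2, y'(0) = 1, the left side becomes (s^2 + s + 5)Y - (-2*s - 1).
The right side is L{cos(3*t)} = s/(s^2 + 9).
So (s^2 + s + 5)Y = s/(s^2 + 9) + (-2*s - 1).
Isolate Y and clear denominators.

Y(s) = (-2*s^3 - s^2 - 17*s - 9)/(s^4 + s^3 + 14*s^2 + 9*s + 45)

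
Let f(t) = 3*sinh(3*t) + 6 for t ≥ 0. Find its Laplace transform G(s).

Apply the Laplace transform termwise.
L{6} = 6/s; (3)·[L{sinh(3t)} = 3/(s^2 - 9)].

G(s) = 9/(s^2 - 9) + 6/s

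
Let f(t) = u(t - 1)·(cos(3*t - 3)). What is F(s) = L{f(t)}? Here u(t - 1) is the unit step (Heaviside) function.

By the second shifting theorem, L{u(t - c)·g(t - c)} = e^(-cs)·G(s) with c = 1 and G(s) = L{g(t)}.
L{cos(3t)} = s/(s^2 + 9).

F(s) = s*exp(-s)/(s^2 + 9)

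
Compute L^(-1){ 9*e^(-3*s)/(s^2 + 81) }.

Heaviside(t - 3)*(sin(9*t - 27))

The factor e^(-3s) signals a time shift by c = 3 (second shifting theorem).
L{sin(9t)} = 9/(s^2 + 81), so L^-1{9/(s^2 + 81)} = sin(9*t).
Hence the inverse is u(t - 3) times that function evaluated at t - 3.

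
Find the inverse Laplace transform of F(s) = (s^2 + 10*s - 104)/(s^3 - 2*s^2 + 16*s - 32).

Factor the denominator: s^3 - 2*s^2 + 16*s - 32 = (s - 2)*(s^2 + 16).
Partial fraction decomposition gives [-4/(s - 2)] + [5*s/(s^2 + 16)] + [20/(s^2 + 16)].
Invert each term: -4/(s - 2) ↔ -4e^(2t); 5·s/(s^2 + 16) ↔ 5cos(4t); 5·4/(s^2 + 16) ↔ 5sin(4t).

-4*exp(2*t) + 5*sin(4*t) + 5*cos(4*t)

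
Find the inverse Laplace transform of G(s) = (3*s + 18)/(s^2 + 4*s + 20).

3*exp(-2*t)*sin(4*t) + 3*exp(-2*t)*cos(4*t)

Complete the square in the denominator: s^2 + 4*s + 20 = (s + 2)^2 + 4^2.
Split the numerator to match: 3*s + 18 = 3·(s + 2) + 3·4.
Invert each term: 3·(s + 2)/((s + 2)^2 + 16) ↔ 3e^(-2t)cos(4t); 3·4/((s + 2)^2 + 16) ↔ 3e^(-2t)sin(4t).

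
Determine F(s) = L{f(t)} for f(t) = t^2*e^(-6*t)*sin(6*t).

L{sin(6t)} = 6/(s^2 + 36).
Multiplying by e^(-6t) shifts s → s + 6, so L{e^(-6*t)*sin(6*t)} = 6/((s + 6)^2 + 36).
Then apply L{t^2·g(t)} = (-1)^2 d^2/ds^2[G(s)] with G(s) = 6/((s + 6)^2 + 36):
differentiating 2 times and applying the sign gives 36*(s^2 + 12*s + 24)/(s^2 + 12*s + 72)^3.

F(s) = 36*(s^2 + 12*s + 24)/(s^2 + 12*s + 72)^3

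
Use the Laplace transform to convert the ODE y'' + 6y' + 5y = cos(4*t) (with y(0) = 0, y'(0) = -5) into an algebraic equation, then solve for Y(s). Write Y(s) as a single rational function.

Y(s) = (-5*s^2 + s - 80)/(s^4 + 6*s^3 + 21*s^2 + 96*s + 80)

Take the Laplace transform of both sides.
With L{y''} = s^2 Y - s·y(0) - y'(0) and L{y'} = sY - y(0), with y(0) = 0, y'(0) = -5: the LHS transforms to (s^2 + 6*s + 5)Y - (-5).
The right side is L{cos(4*t)} = s/(s^2 + 16).
So (s^2 + 6*s + 5)Y = s/(s^2 + 16) + (-5).
Solve for Y(s) and write it as one ratio of polynomials.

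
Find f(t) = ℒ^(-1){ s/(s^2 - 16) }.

f(t) = cosh(4*t)

Since L{cosh(4t)} = s/(s^2 - 16), the inverse is cosh(4*t).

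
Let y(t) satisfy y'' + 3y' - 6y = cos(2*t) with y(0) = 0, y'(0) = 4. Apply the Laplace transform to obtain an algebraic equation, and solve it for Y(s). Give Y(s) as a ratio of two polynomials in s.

Transform both sides with L{·}.
Using L{y''} = s^2 Y - s·y(0) - y'(0) and L{y'} = sY - y(0), with y(0) = 0, y'(0) = 4, the left side becomes (s^2 + 3*s - 6)Y - (4).
The right side is L{cos(2*t)} = s/(s^2 + 4).
So (s^2 + 3*s - 6)Y = s/(s^2 + 4) + (4).
Isolate Y and clear denominators.

Y(s) = (4*s^2 + s + 16)/(s^4 + 3*s^3 - 2*s^2 + 12*s - 24)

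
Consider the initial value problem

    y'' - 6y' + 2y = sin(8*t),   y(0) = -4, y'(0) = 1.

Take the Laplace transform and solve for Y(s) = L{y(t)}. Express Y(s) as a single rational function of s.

Y(s) = (-4*s^3 + 25*s^2 - 256*s + 1608)/(s^4 - 6*s^3 + 66*s^2 - 384*s + 128)

Transform both sides with L{·}.
Using L{y''} = s^2 Y - s·y(0) - y'(0) and L{y'} = sY - y(0), with y(0) = -4, y'(0) = 1, the left side becomes (s^2 - 6*s + 2)Y - (-4*s + 25).
The right side is L{sin(8*t)} = 8/(s^2 + 64).
So (s^2 - 6*s + 2)Y = 8/(s^2 + 64) + (-4*s + 25).
Solve for Y(s) and write it as one ratio of polynomials.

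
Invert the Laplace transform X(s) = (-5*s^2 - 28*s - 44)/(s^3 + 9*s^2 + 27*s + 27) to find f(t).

Factor the denominator: s^3 + 9*s^2 + 27*s + 27 = (s + 3)^3.
Partial fraction decomposition gives [-5/(s + 3)] + [2/(s + 3)^2] + [-5/(s + 3)^3].
Invert each term: -5/(s + 3) ↔ -5e^(-3t); 2/(s + 3)^2 ↔ 2t·e^(-3t); -5/(s + 3)^3 ↔ (-5/2)t^2·e^(-3t).

f(t) = -5*t^2*exp(-3*t)/2 + 2*t*exp(-3*t) - 5*exp(-3*t)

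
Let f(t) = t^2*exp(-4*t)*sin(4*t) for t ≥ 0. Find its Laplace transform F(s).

L{sin(4t)} = 4/(s^2 + 16).
Multiplying by e^(-4t) shifts s → s + 4, so L{exp(-4*t)*sin(4*t)} = 4/((s + 4)^2 + 16).
Then apply L{t^2·g(t)} = (-1)^2 d^2/ds^2[G(s)] with G(s) = 4/((s + 4)^2 + 16):
differentiating 2 times and applying the sign gives 8*(3*s^2 + 24*s + 32)/(s^2 + 8*s + 32)^3.

F(s) = 8*(3*s^2 + 24*s + 32)/(s^2 + 8*s + 32)^3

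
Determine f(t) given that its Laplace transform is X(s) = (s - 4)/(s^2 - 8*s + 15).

f(t) = exp(4*t)*cosh(t)

Rewrite the denominator: s^2 - 8*s + 15 = (s - 4)^2 - 1.
The form in (s - 4) signals a first-shifting-theorem factor e^(4t).
Since L{cosh(t)} = s/(s^2 - 1), the inverse is exp(4*t)*cosh(t).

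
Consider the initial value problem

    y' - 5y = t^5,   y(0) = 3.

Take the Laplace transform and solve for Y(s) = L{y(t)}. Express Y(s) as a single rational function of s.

Apply the Laplace transform to the equation.
With L{y'} = sY - y(0) = sY - 3: the LHS transforms to (s - 5)Y - (3).
The right side is L{t^5} = 120/s^6.
So (s - 5)Y = 120/s^6 + (3).
Solve for Y(s) and write it as one ratio of polynomials.

Y(s) = (3*s^6 + 120)/(s^7 - 5*s^6)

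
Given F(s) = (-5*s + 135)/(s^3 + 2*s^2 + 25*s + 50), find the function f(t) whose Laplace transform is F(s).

Factor the denominator: s^3 + 2*s^2 + 25*s + 50 = (s + 2)*(s^2 + 25).
Partial fraction decomposition gives [5/(s + 2)] + [-5*s/(s^2 + 25)] + [5/(s^2 + 25)].
Invert each term: 5/(s + 2) ↔ 5e^(-2t); -5·s/(s^2 + 25) ↔ -5cos(5t); 1·5/(s^2 + 25) ↔ sin(5t).

f(t) = sin(5*t) - 5*cos(5*t) + 5*exp(-2*t)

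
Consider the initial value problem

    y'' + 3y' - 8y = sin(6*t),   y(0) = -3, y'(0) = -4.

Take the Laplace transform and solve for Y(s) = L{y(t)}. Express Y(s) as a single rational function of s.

Apply the Laplace transform to the equation.
The derivative rules (L{y''} = s^2 Y - s·y(0) - y'(0) and L{y'} = sY - y(0), with y(0) = -3, y'(0) = -4) turn the left side into (s^2 + 3*s - 8)Y - (-3*s - 13).
The right side is L{sin(6*t)} = 6/(s^2 + 36).
So (s^2 + 3*s - 8)Y = 6/(s^2 + 36) + (-3*s - 13).
Solve for Y(s) and write it as one ratio of polynomials.

Y(s) = (-3*s^3 - 13*s^2 - 108*s - 462)/(s^4 + 3*s^3 + 28*s^2 + 108*s - 288)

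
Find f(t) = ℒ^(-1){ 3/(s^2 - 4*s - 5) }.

Rewrite the denominator: s^2 - 4*s - 5 = (s - 2)^2 - 9.
The form in (s - 2) signals a first-shifting-theorem factor e^(2t).
Since L{sinh(3t)} = 3/(s^2 - 9), the inverse is e^(2*t)*sinh(3*t).

f(t) = exp(2*t)*sinh(3*t)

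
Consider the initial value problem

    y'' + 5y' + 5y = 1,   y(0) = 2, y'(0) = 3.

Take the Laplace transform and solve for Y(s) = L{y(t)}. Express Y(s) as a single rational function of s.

Y(s) = (2*s^2 + 13*s + 1)/(s^3 + 5*s^2 + 5*s)

Take the Laplace transform of both sides.
With L{y''} = s^2 Y - s·y(0) - y'(0) and L{y'} = sY - y(0), with y(0) = 2, y'(0) = 3: the LHS transforms to (s^2 + 5*s + 5)Y - (2*s + 13).
The right side is L{1} = 1/s.
So (s^2 + 5*s + 5)Y = 1/s + (2*s + 13).
Divide through and combine into a single rational function.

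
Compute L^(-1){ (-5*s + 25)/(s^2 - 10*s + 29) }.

-5*exp(5*t)*cos(2*t)

Rewrite the denominator: s^2 - 10*s + 29 = (s - 5)^2 + 4.
The form in (s - 5) signals a first-shifting-theorem factor e^(5t).
Since L{cos(2t)} = s/(s^2 + 4), the inverse is e^(5*t)*cos(2*t), scaled by -5.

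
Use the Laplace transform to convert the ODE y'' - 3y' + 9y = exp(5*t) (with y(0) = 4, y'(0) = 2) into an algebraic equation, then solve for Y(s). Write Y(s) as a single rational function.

Transform both sides with L{·}.
The derivative rules (L{y''} = s^2 Y - s·y(0) - y'(0) and L{y'} = sY - y(0), with y(0) = 4, y'(0) = 2) turn the left side into (s^2 - 3*s + 9)Y - (4*s - 10).
The right side is L{exp(5*t)} = 1/(s - 5).
So (s^2 - 3*s + 9)Y = 1/(s - 5) + (4*s - 10).
Solve for Y(s) and write it as one ratio of polynomials.

Y(s) = (4*s^2 - 30*s + 51)/(s^3 - 8*s^2 + 24*s - 45)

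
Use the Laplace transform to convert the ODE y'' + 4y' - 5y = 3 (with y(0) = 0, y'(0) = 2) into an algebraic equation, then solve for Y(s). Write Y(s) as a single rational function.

Y(s) = (2*s + 3)/(s^3 + 4*s^2 - 5*s)

Laplace-transform each side.
With L{y''} = s^2 Y - s·y(0) - y'(0) and L{y'} = sY - y(0), with y(0) = 0, y'(0) = 2: the LHS transforms to (s^2 + 4*s - 5)Y - (2).
The right side is L{3} = 3/s.
So (s^2 + 4*s - 5)Y = 3/s + (2).
Divide through and combine into a single rational function.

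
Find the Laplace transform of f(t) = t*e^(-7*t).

L{e^(-7t)} = 1/(s + 7).
Then apply L{t·g(t)} = -d/ds[G(s)] with G(s) = 1/(s + 7):
differentiating 1 time and applying the sign gives (s + 7)^(-2).

(s + 7)^(-2)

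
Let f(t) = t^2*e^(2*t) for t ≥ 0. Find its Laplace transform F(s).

F(s) = 2/(s - 2)^3

L{e^(2t)} = 1/(s - 2).
Then apply L{t^2·g(t)} = (-1)^2 d^2/ds^2[G(s)] with G(s) = 1/(s - 2):
differentiating 2 times and applying the sign gives 2/(s - 2)^3.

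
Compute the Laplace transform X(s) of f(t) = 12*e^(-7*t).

X(s) = 12/(s + 7)

L{12} = 12/s.
By the first shifting theorem, multiplying by e^(-7t) replaces s with s + 7.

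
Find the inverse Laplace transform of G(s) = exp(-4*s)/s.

The factor e^(-4s) signals a time shift by c = 4 (second shifting theorem).
L{1} = 1/s, so L^-1{1/s} = 1.
Hence the inverse is u(t - 4) times that function evaluated at t - 4.

Heaviside(t - 4)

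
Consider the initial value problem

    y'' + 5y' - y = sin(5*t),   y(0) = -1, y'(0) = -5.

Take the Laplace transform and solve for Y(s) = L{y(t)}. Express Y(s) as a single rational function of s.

Y(s) = (-s^3 - 10*s^2 - 25*s - 245)/(s^4 + 5*s^3 + 24*s^2 + 125*s - 25)

Laplace-transform each side.
The derivative rules (L{y''} = s^2 Y - s·y(0) - y'(0) and L{y'} = sY - y(0), with y(0) = -1, y'(0) = -5) turn the left side into (s^2 + 5*s - 1)Y - (-s - 10).
The right side is L{sin(5*t)} = 5/(s^2 + 25).
So (s^2 + 5*s - 1)Y = 5/(s^2 + 25) + (-s - 10).
Isolate Y and clear denominators.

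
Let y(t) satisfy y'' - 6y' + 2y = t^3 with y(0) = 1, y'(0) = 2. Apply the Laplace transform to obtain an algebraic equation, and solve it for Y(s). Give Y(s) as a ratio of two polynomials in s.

Y(s) = (s^5 - 4*s^4 + 6)/(s^6 - 6*s^5 + 2*s^4)

Transform both sides with L{·}.
With L{y''} = s^2 Y - s·y(0) - y'(0) and L{y'} = sY - y(0), with y(0) = 1, y'(0) = 2: the LHS transforms to (s^2 - 6*s + 2)Y - (s - 4).
The right side is L{t^3} = 6/s^4.
So (s^2 - 6*s + 2)Y = 6/s^4 + (s - 4).
Divide through and combine into a single rational function.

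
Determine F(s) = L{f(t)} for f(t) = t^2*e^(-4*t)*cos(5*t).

F(s) = 2*(s + 4)*(s^2 + 8*s - 59)/(s^2 + 8*s + 41)^3

L{cos(5t)} = s/(s^2 + 25).
Multiplying by e^(-4t) shifts s → s + 4, so L{e^(-4*t)*cos(5*t)} = (s + 4)/((s + 4)^2 + 25).
Then apply L{t^2·g(t)} = (-1)^2 d^2/ds^2[G(s)] with G(s) = (s + 4)/((s + 4)^2 + 25):
differentiating 2 times and applying the sign gives 2*(s + 4)*(s^2 + 8*s - 59)/(s^2 + 8*s + 41)^3.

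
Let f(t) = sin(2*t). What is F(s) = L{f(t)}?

L{sin(2t)} = 2/(s^2 + 4).

F(s) = 2/(s^2 + 4)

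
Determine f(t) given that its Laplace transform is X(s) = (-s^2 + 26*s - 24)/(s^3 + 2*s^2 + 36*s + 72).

f(t) = 4*sin(6*t) + cos(6*t) - 2*exp(-2*t)

Factor the denominator: s^3 + 2*s^2 + 36*s + 72 = (s + 2)*(s^2 + 36).
Partial fraction decomposition gives [-2/(s + 2)] + [s/(s^2 + 36)] + [24/(s^2 + 36)].
Invert each term: -2/(s + 2) ↔ -2e^(-2t); 1·s/(s^2 + 36) ↔ cos(6t); 4·6/(s^2 + 36) ↔ 4sin(6t).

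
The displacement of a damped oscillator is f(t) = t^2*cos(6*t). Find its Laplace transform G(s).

G(s) = 2*s*(s^2 - 108)/(s^2 + 36)^3

L{cos(6t)} = s/(s^2 + 36).
Then apply L{t^2·g(t)} = (-1)^2 d^2/ds^2[H(s)] with H(s) = s/(s^2 + 36):
differentiating 2 times and applying the sign gives 2*s*(s^2 - 108)/(s^2 + 36)^3.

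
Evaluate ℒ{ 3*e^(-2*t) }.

L{3} = 3/s.
By the first shifting theorem, multiplying by e^(-2t) replaces s with s + 2.

3/(s + 2)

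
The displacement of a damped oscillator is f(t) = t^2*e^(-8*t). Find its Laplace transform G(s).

G(s) = 2/(s + 8)^3

L{e^(-8t)} = 1/(s + 8).
Then apply L{t^2·g(t)} = (-1)^2 d^2/ds^2[H(s)] with H(s) = 1/(s + 8):
differentiating 2 times and applying the sign gives 2/(s + 8)^3.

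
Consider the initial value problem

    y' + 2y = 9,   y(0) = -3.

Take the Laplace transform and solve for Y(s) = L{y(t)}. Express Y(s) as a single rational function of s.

Y(s) = (-3*s + 9)/(s^2 + 2*s)

Take the Laplace transform of both sides.
Using L{y'} = sY - y(0) = sY - (-3), the left side becomes (s + 2)Y - (-3).
The right side is L{9} = 9/s.
So (s + 2)Y = 9/s + (-3).
Isolate Y and clear denominators.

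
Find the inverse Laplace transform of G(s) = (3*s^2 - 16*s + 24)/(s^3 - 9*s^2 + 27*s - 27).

3*t^2*exp(3*t)/2 + 2*t*exp(3*t) + 3*exp(3*t)

Factor the denominator: s^3 - 9*s^2 + 27*s - 27 = (s - 3)^3.
Partial fraction decomposition gives [3/(s - 3)] + [2/(s - 3)^2] + [3/(s - 3)^3].
Invert each term: 3/(s - 3) ↔ 3e^(3t); 2/(s - 3)^2 ↔ 2t·e^(3t); 3/(s - 3)^3 ↔ (3/2)t^2·e^(3t).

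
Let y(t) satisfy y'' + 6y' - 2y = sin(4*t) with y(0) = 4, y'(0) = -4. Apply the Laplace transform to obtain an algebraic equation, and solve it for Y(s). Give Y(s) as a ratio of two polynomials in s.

Y(s) = (4*s^3 + 20*s^2 + 64*s + 324)/(s^4 + 6*s^3 + 14*s^2 + 96*s - 32)

Laplace-transform each side.
With L{y''} = s^2 Y - s·y(0) - y'(0) and L{y'} = sY - y(0), with y(0) = 4, y'(0) = -4: the LHS transforms to (s^2 + 6*s - 2)Y - (4*s + 20).
The right side is L{sin(4*t)} = 4/(s^2 + 16).
So (s^2 + 6*s - 2)Y = 4/(s^2 + 16) + (4*s + 20).
Isolate Y and clear denominators.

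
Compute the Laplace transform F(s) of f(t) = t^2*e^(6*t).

L{t^2} = 2!/s^3 = 2/s^3.
By the first shifting theorem, multiplying by e^(6t) replaces s with s - 6.

F(s) = 2/(s - 6)^3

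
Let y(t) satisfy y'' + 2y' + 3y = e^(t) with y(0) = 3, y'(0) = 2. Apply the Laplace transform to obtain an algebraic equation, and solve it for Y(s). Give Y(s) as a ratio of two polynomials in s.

Y(s) = (3*s^2 + 5*s - 7)/(s^3 + s^2 + s - 3)

Take the Laplace transform of both sides.
Using L{y''} = s^2 Y - s·y(0) - y'(0) and L{y'} = sY - y(0), with y(0) = 3, y'(0) = 2, the left side becomes (s^2 + 2*s + 3)Y - (3*s + 8).
The right side is L{e^(t)} = 1/(s - 1).
So (s^2 + 2*s + 3)Y = 1/(s - 1) + (3*s + 8).
Solve for Y(s) and write it as one ratio of polynomials.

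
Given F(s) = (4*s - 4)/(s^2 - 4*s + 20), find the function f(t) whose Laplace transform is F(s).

f(t) = exp(2*t)*sin(4*t) + 4*exp(2*t)*cos(4*t)

Complete the square in the denominator: s^2 - 4*s + 20 = (s - 2)^2 + 4^2.
Split the numerator to match: 4*s - 4 = 4·(s - 2) + 1·4.
Invert each term: 4·(s - 2)/((s - 2)^2 + 16) ↔ 4e^(2t)cos(4t); 1·4/((s - 2)^2 + 16) ↔ e^(2t)sin(4t).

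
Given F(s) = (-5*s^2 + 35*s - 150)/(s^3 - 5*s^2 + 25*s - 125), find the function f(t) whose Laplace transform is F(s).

f(t) = -2*exp(5*t) + 4*sin(5*t) - 3*cos(5*t)

Factor the denominator: s^3 - 5*s^2 + 25*s - 125 = (s - 5)*(s^2 + 25).
Partial fraction decomposition gives [-2/(s - 5)] + [-3*s/(s^2 + 25)] + [20/(s^2 + 25)].
Invert each term: -2/(s - 5) ↔ -2e^(5t); -3·s/(s^2 + 25) ↔ -3cos(5t); 4·5/(s^2 + 25) ↔ 4sin(5t).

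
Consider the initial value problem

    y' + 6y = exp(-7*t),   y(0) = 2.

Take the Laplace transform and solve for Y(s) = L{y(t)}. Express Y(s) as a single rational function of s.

Y(s) = (2*s + 15)/(s^2 + 13*s + 42)

Laplace-transform each side.
Using L{y'} = sY - y(0) = sY - 2, the left side becomes (s + 6)Y - (2).
The right side is L{exp(-7*t)} = 1/(s + 7).
So (s + 6)Y = 1/(s + 7) + (2).
Isolate Y and clear denominators.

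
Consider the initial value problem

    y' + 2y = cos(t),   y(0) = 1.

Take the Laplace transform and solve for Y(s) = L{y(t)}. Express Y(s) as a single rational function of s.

Y(s) = (s^2 + s + 1)/(s^3 + 2*s^2 + s + 2)

Transform both sides with L{·}.
The derivative rules (L{y'} = sY - y(0) = sY - 1) turn the left side into (s + 2)Y - (1).
The right side is L{cos(t)} = s/(s^2 + 1).
So (s + 2)Y = s/(s^2 + 1) + (1).
Divide through and combine into a single rational function.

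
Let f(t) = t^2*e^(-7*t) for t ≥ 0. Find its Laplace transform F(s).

F(s) = 2/(s + 7)^3

L{e^(-7t)} = 1/(s + 7).
Then apply L{t^2·g(t)} = (-1)^2 d^2/ds^2[G(s)] with G(s) = 1/(s + 7):
differentiating 2 times and applying the sign gives 2/(s + 7)^3.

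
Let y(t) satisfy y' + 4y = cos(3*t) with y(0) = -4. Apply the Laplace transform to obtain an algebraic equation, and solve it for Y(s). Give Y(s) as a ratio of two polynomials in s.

Y(s) = (-4*s^2 + s - 36)/(s^3 + 4*s^2 + 9*s + 36)

Apply the Laplace transform to the equation.
The derivative rules (L{y'} = sY - y(0) = sY - (-4)) turn the left side into (s + 4)Y - (-4).
The right side is L{cos(3*t)} = s/(s^2 + 9).
So (s + 4)Y = s/(s^2 + 9) + (-4).
Isolate Y and clear denominators.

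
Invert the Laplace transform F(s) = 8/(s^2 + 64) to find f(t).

f(t) = sin(8*t)

Since L{sin(8t)} = 8/(s^2 + 64), the inverse is sin(8*t).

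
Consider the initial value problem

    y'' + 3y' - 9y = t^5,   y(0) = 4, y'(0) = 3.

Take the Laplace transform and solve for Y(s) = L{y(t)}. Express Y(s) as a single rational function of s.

Laplace-transform each side.
Using L{y''} = s^2 Y - s·y(0) - y'(0) and L{y'} = sY - y(0), with y(0) = 4, y'(0) = 3, the left side becomes (s^2 + 3*s - 9)Y - (4*s + 15).
The right side is L{t^5} = 120/s^6.
So (s^2 + 3*s - 9)Y = 120/s^6 + (4*s + 15).
Isolate Y and clear denominators.

Y(s) = (4*s^7 + 15*s^6 + 120)/(s^8 + 3*s^7 - 9*s^6)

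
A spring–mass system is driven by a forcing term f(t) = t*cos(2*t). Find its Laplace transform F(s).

F(s) = (s - 2)*(s + 2)/(s^2 + 4)^2

L{cos(2t)} = s/(s^2 + 4).
Then apply L{t·g(t)} = -d/ds[G(s)] with G(s) = s/(s^2 + 4):
differentiating 1 time and applying the sign gives (s - 2)*(s + 2)/(s^2 + 4)^2.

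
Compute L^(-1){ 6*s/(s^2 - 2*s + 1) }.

6*t*exp(t) + 6*exp(t)

Factor the denominator: s^2 - 2*s + 1 = (s - 1)^2.
Partial fraction decomposition gives [6/(s - 1)] + [6/(s - 1)^2].
Invert each term: 6/(s - 1) ↔ 6e^(t); 6/(s - 1)^2 ↔ 6t·e^(t).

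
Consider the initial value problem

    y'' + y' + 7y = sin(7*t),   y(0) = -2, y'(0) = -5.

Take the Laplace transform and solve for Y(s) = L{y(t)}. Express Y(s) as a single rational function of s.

Apply the Laplace transform to the equation.
The derivative rules (L{y''} = s^2 Y - s·y(0) - y'(0) and L{y'} = sY - y(0), with y(0) = -2, y'(0) = -5) turn the left side into (s^2 + s + 7)Y - (-2*s - 7).
The right side is L{sin(7*t)} = 7/(s^2 + 49).
So (s^2 + s + 7)Y = 7/(s^2 + 49) + (-2*s - 7).
Isolate Y and clear denominators.

Y(s) = (-2*s^3 - 7*s^2 - 98*s - 336)/(s^4 + s^3 + 56*s^2 + 49*s + 343)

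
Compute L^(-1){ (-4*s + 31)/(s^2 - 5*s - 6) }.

Factor the denominator: s^2 - 5*s - 6 = (s - 6)*(s + 1).
Partial fraction decomposition gives [1/(s - 6)] + [-5/(s + 1)].
Invert each term: 1/(s - 6) ↔ e^(6t); -5/(s + 1) ↔ -5e^(-t).

exp(6*t) - 5*exp(-t)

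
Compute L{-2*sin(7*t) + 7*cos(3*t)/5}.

7*s/(5*(s^2 + 9)) - 14/(s^2 + 49)

Apply the Laplace transform termwise.
(-2)·[L{sin(7t)} = 7/(s^2 + 49)]; (7/5)·[L{cos(3t)} = s/(s^2 + 9)].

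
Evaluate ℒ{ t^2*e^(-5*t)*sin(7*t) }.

14*(3*s^2 + 30*s + 26)/(s^2 + 10*s + 74)^3

L{sin(7t)} = 7/(s^2 + 49).
Multiplying by e^(-5t) shifts s → s + 5, so L{e^(-5*t)*sin(7*t)} = 7/((s + 5)^2 + 49).
Then apply L{t^2·g(t)} = (-1)^2 d^2/ds^2[G(s)] with G(s) = 7/((s + 5)^2 + 49):
differentiating 2 times and applying the sign gives 14*(3*s^2 + 30*s + 26)/(s^2 + 10*s + 74)^3.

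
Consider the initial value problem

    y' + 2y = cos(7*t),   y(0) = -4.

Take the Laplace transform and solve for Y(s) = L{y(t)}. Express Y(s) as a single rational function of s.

Transform both sides with L{·}.
With L{y'} = sY - y(0) = sY - (-4): the LHS transforms to (s + 2)Y - (-4).
The right side is L{cos(7*t)} = s/(s^2 + 49).
So (s + 2)Y = s/(s^2 + 49) + (-4).
Divide through and combine into a single rational function.

Y(s) = (-4*s^2 + s - 196)/(s^3 + 2*s^2 + 49*s + 98)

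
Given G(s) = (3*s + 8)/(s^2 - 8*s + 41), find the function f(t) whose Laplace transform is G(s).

Complete the square in the denominator: s^2 - 8*s + 41 = (s - 4)^2 + 5^2.
Split the numerator to match: 3*s + 8 = 3·(s - 4) + 4·5.
Invert each term: 3·(s - 4)/((s - 4)^2 + 25) ↔ 3e^(4t)cos(5t); 4·5/((s - 4)^2 + 25) ↔ 4e^(4t)sin(5t).

f(t) = 4*exp(4*t)*sin(5*t) + 3*exp(4*t)*cos(5*t)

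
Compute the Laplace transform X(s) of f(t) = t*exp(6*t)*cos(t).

X(s) = (s - 7)*(s - 5)/(s^2 - 12*s + 37)^2

L{cos(t)} = s/(s^2 + 1).
Multiplying by e^(6t) shifts s → s - 6, so L{exp(6*t)*cos(t)} = (s - 6)/((s - 6)^2 + 1).
Then apply L{t·g(t)} = -d/ds[G(s)] with G(s) = (s - 6)/((s - 6)^2 + 1):
differentiating 1 time and applying the sign gives (s - 7)*(s - 5)/(s^2 - 12*s + 37)^2.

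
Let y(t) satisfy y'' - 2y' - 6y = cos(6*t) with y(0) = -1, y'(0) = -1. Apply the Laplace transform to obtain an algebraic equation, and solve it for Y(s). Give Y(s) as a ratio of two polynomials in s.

Y(s) = (-s^3 + s^2 - 35*s + 36)/(s^4 - 2*s^3 + 30*s^2 - 72*s - 216)

Transform both sides with L{·}.
With L{y''} = s^2 Y - s·y(0) - y'(0) and L{y'} = sY - y(0), with y(0) = -1, y'(0) = -1: the LHS transforms to (s^2 - 2*s - 6)Y - (-s + 1).
The right side is L{cos(6*t)} = s/(s^2 + 36).
So (s^2 - 2*s - 6)Y = s/(s^2 + 36) + (-s + 1).
Isolate Y and clear denominators.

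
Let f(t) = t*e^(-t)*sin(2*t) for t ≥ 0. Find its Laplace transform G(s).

L{sin(2t)} = 2/(s^2 + 4).
Multiplying by e^(-t) shifts s → s + 1, so L{e^(-t)*sin(2*t)} = 2/((s + 1)^2 + 4).
Then apply L{t·g(t)} = -d/ds[H(s)] with H(s) = 2/((s + 1)^2 + 4):
differentiating 1 time and applying the sign gives 4*(s + 1)/(s^2 + 2*s + 5)^2.

G(s) = 4*(s + 1)/(s^2 + 2*s + 5)^2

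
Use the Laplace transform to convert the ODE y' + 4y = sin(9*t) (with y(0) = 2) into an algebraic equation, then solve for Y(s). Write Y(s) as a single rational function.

Apply the Laplace transform to the equation.
With L{y'} = sY - y(0) = sY - 2: the LHS transforms to (s + 4)Y - (2).
The right side is L{sin(9*t)} = 9/(s^2 + 81).
So (s + 4)Y = 9/(s^2 + 81) + (2).
Solve for Y(s) and write it as one ratio of polynomials.

Y(s) = (2*s^2 + 171)/(s^3 + 4*s^2 + 81*s + 324)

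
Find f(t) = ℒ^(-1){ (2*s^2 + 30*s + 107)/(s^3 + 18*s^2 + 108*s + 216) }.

f(t) = -t^2*exp(-6*t)/2 + 6*t*exp(-6*t) + 2*exp(-6*t)

Factor the denominator: s^3 + 18*s^2 + 108*s + 216 = (s + 6)^3.
Partial fraction decomposition gives [2/(s + 6)] + [6/(s + 6)^2] + [-1/(s + 6)^3].
Invert each term: 2/(s + 6) ↔ 2e^(-6t); 6/(s + 6)^2 ↔ 6t·e^(-6t); -1/(s + 6)^3 ↔ (-1/2)t^2·e^(-6t).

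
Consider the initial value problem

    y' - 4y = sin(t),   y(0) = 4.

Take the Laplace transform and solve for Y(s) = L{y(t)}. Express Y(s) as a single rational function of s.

Apply the Laplace transform to the equation.
The derivative rules (L{y'} = sY - y(0) = sY - 4) turn the left side into (s - 4)Y - (4).
The right side is L{sin(t)} = 1/(s^2 + 1).
So (s - 4)Y = 1/(s^2 + 1) + (4).
Divide through and combine into a single rational function.

Y(s) = (4*s^2 + 5)/(s^3 - 4*s^2 + s - 4)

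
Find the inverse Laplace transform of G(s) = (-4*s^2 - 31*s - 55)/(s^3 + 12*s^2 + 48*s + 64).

Factor the denominator: s^3 + 12*s^2 + 48*s + 64 = (s + 4)^3.
Partial fraction decomposition gives [-4/(s + 4)] + [(s + 4)^(-2)] + [5/(s + 4)^3].
Invert each term: -4/(s + 4) ↔ -4e^(-4t); 1/(s + 4)^2 ↔ t·e^(-4t); 5/(s + 4)^3 ↔ (5/2)t^2·e^(-4t).

5*t^2*exp(-4*t)/2 + t*exp(-4*t) - 4*exp(-4*t)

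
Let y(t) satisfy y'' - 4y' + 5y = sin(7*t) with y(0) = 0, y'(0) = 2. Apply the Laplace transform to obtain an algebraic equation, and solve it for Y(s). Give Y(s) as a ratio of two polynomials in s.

Apply the Laplace transform to the equation.
The derivative rules (L{y''} = s^2 Y - s·y(0) - y'(0) and L{y'} = sY - y(0), with y(0) = 0, y'(0) = 2) turn the left side into (s^2 - 4*s + 5)Y - (2).
The right side is L{sin(7*t)} = 7/(s^2 + 49).
So (s^2 - 4*s + 5)Y = 7/(s^2 + 49) + (2).
Divide through and combine into a single rational function.

Y(s) = (2*s^2 + 105)/(s^4 - 4*s^3 + 54*s^2 - 196*s + 245)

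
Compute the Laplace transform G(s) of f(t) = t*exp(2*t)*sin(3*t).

G(s) = 6*(s - 2)/(s^2 - 4*s + 13)^2

L{sin(3t)} = 3/(s^2 + 9).
Multiplying by e^(2t) shifts s → s - 2, so L{exp(2*t)*sin(3*t)} = 3/((s - 2)^2 + 9).
Then apply L{t·g(t)} = -d/ds[H(s)] with H(s) = 3/((s - 2)^2 + 9):
differentiating 1 time and applying the sign gives 6*(s - 2)/(s^2 - 4*s + 13)^2.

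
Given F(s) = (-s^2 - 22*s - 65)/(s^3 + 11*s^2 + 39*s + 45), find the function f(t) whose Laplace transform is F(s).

Factor the denominator: s^3 + 11*s^2 + 39*s + 45 = (s + 3)^2*(s + 5).
Partial fraction decomposition gives [-6/(s + 3)] + [-4/(s + 3)^2] + [5/(s + 5)].
Invert each term: -6/(s + 3) ↔ -6e^(-3t); -4/(s + 3)^2 ↔ -4t·e^(-3t); 5/(s + 5) ↔ 5e^(-5t).

f(t) = -4*t*exp(-3*t) - 6*exp(-3*t) + 5*exp(-5*t)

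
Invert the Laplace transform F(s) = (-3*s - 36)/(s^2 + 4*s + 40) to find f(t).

Complete the square in the denominator: s^2 + 4*s + 40 = (s + 2)^2 + 6^2.
Split the numerator to match: -3*s - 36 = -3·(s + 2) - 5·6.
Invert each term: -3·(s + 2)/((s + 2)^2 + 36) ↔ -3e^(-2t)cos(6t); -5·6/((s + 2)^2 + 36) ↔ -5e^(-2t)sin(6t).

f(t) = -5*exp(-2*t)*sin(6*t) - 3*exp(-2*t)*cos(6*t)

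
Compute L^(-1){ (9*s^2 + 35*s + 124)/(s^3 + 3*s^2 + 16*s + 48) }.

5*sin(4*t) + 5*cos(4*t) + 4*exp(-3*t)

Factor the denominator: s^3 + 3*s^2 + 16*s + 48 = (s + 3)*(s^2 + 16).
Partial fraction decomposition gives [4/(s + 3)] + [5*s/(s^2 + 16)] + [20/(s^2 + 16)].
Invert each term: 4/(s + 3) ↔ 4e^(-3t); 5·s/(s^2 + 16) ↔ 5cos(4t); 5·4/(s^2 + 16) ↔ 5sin(4t).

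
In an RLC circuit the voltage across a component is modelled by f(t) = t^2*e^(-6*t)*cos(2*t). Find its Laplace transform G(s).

G(s) = 2*(s + 6)*(s^2 + 12*s + 24)/(s^2 + 12*s + 40)^3

L{cos(2t)} = s/(s^2 + 4).
Multiplying by e^(-6t) shifts s → s + 6, so L{e^(-6*t)*cos(2*t)} = (s + 6)/((s + 6)^2 + 4).
Then apply L{t^2·g(t)} = (-1)^2 d^2/ds^2[H(s)] with H(s) = (s + 6)/((s + 6)^2 + 4):
differentiating 2 times and applying the sign gives 2*(s + 6)*(s^2 + 12*s + 24)/(s^2 + 12*s + 40)^3.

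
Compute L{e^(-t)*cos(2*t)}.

L{cos(2t)} = s/(s^2 + 4).
By the first shifting theorem, multiplying by e^(-t) replaces s with s + 1.

(s + 1)/((s + 1)^2 + 4)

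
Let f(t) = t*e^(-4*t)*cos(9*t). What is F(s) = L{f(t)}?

L{cos(9t)} = s/(s^2 + 81).
Multiplying by e^(-4t) shifts s → s + 4, so L{e^(-4*t)*cos(9*t)} = (s + 4)/((s + 4)^2 + 81).
Then apply L{t·g(t)} = -d/ds[G(s)] with G(s) = (s + 4)/((s + 4)^2 + 81):
differentiating 1 time and applying the sign gives (s - 5)*(s + 13)/(s^2 + 8*s + 97)^2.

F(s) = (s - 5)*(s + 13)/(s^2 + 8*s + 97)^2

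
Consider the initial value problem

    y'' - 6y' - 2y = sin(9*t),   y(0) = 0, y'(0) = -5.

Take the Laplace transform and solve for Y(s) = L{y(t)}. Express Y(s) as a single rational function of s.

Apply the Laplace transform to the equation.
The derivative rules (L{y''} = s^2 Y - s·y(0) - y'(0) and L{y'} = sY - y(0), with y(0) = 0, y'(0) = -5) turn the left side into (s^2 - 6*s - 2)Y - (-5).
The right side is L{sin(9*t)} = 9/(s^2 + 81).
So (s^2 - 6*s - 2)Y = 9/(s^2 + 81) + (-5).
Isolate Y and clear denominators.

Y(s) = (-5*s^2 - 396)/(s^4 - 6*s^3 + 79*s^2 - 486*s - 162)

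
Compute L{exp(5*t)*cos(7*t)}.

L{cos(7t)} = s/(s^2 + 49).
By the first shifting theorem, multiplying by e^(5t) replaces s with s - 5.

(s - 5)/((s - 5)^2 + 49)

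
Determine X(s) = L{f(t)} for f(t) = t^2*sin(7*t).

L{sin(7t)} = 7/(s^2 + 49).
Then apply L{t^2·g(t)} = (-1)^2 d^2/ds^2[G(s)] with G(s) = 7/(s^2 + 49):
differentiating 2 times and applying the sign gives 14*(3*s^2 - 49)/(s^2 + 49)^3.

X(s) = 14*(3*s^2 - 49)/(s^2 + 49)^3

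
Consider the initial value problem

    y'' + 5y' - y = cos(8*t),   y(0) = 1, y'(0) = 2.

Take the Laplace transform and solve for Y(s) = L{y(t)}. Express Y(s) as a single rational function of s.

Y(s) = (s^3 + 7*s^2 + 65*s + 448)/(s^4 + 5*s^3 + 63*s^2 + 320*s - 64)

Take the Laplace transform of both sides.
With L{y''} = s^2 Y - s·y(0) - y'(0) and L{y'} = sY - y(0), with y(0) = 1, y'(0) = 2: the LHS transforms to (s^2 + 5*s - 1)Y - (s + 7).
The right side is L{cos(8*t)} = s/(s^2 + 64).
So (s^2 + 5*s - 1)Y = s/(s^2 + 64) + (s + 7).
Solve for Y(s) and write it as one ratio of polynomials.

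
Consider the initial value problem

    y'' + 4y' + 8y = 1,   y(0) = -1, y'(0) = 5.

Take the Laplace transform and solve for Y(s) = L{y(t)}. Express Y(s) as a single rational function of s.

Laplace-transform each side.
With L{y''} = s^2 Y - s·y(0) - y'(0) and L{y'} = sY - y(0), with y(0) = -1, y'(0) = 5: the LHS transforms to (s^2 + 4*s + 8)Y - (-s + 1).
The right side is L{1} = 1/s.
So (s^2 + 4*s + 8)Y = 1/s + (-s + 1).
Isolate Y and clear denominators.

Y(s) = (-s^2 + s + 1)/(s^3 + 4*s^2 + 8*s)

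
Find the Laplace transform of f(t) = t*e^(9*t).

(s - 9)^(-2)

L{e^(9t)} = 1/(s - 9).
Then apply L{t·g(t)} = -d/ds[H(s)] with H(s) = 1/(s - 9):
differentiating 1 time and applying the sign gives (s - 9)^(-2).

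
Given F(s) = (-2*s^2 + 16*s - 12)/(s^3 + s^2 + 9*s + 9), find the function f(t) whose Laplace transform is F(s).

Factor the denominator: s^3 + s^2 + 9*s + 9 = (s + 1)*(s^2 + 9).
Partial fraction decomposition gives [-3/(s + 1)] + [s/(s^2 + 9)] + [15/(s^2 + 9)].
Invert each term: -3/(s + 1) ↔ -3e^(-t); 1·s/(s^2 + 9) ↔ cos(3t); 5·3/(s^2 + 9) ↔ 5sin(3t).

f(t) = 5*sin(3*t) + cos(3*t) - 3*exp(-t)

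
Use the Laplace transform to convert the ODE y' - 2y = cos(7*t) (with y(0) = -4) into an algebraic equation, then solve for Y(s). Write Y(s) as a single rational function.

Take the Laplace transform of both sides.
With L{y'} = sY - y(0) = sY - (-4): the LHS transforms to (s - 2)Y - (-4).
The right side is L{cos(7*t)} = s/(s^2 + 49).
So (s - 2)Y = s/(s^2 + 49) + (-4).
Isolate Y and clear denominators.

Y(s) = (-4*s^2 + s - 196)/(s^3 - 2*s^2 + 49*s - 98)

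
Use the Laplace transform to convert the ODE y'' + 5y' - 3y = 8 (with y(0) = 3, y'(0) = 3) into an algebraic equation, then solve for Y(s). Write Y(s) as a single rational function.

Y(s) = (3*s^2 + 18*s + 8)/(s^3 + 5*s^2 - 3*s)

Laplace-transform each side.
With L{y''} = s^2 Y - s·y(0) - y'(0) and L{y'} = sY - y(0), with y(0) = 3, y'(0) = 3: the LHS transforms to (s^2 + 5*s - 3)Y - (3*s + 18).
The right side is L{8} = 8/s.
So (s^2 + 5*s - 3)Y = 8/s + (3*s + 18).
Isolate Y and clear denominators.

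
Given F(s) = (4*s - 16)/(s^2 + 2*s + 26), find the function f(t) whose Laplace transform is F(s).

Complete the square in the denominator: s^2 + 2*s + 26 = (s + 1)^2 + 5^2.
Split the numerator to match: 4*s - 16 = 4·(s + 1) - 4·5.
Invert each term: 4·(s + 1)/((s + 1)^2 + 25) ↔ 4e^(-t)cos(5t); -4·5/((s + 1)^2 + 25) ↔ -4e^(-t)sin(5t).

f(t) = -4*exp(-t)*sin(5*t) + 4*exp(-t)*cos(5*t)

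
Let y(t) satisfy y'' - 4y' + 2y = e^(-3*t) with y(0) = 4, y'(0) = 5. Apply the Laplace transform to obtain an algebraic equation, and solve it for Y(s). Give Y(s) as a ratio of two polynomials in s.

Transform both sides with L{·}.
Using L{y''} = s^2 Y - s·y(0) - y'(0) and L{y'} = sY - y(0), with y(0) = 4, y'(0) = 5, the left side becomes (s^2 - 4*s + 2)Y - (4*s - 11).
The right side is L{e^(-3*t)} = 1/(s + 3).
So (s^2 - 4*s + 2)Y = 1/(s + 3) + (4*s - 11).
Solve for Y(s) and write it as one ratio of polynomials.

Y(s) = (4*s^2 + s - 32)/(s^3 - s^2 - 10*s + 6)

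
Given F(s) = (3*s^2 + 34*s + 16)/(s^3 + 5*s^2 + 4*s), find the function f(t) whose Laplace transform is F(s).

Factor the denominator: s^3 + 5*s^2 + 4*s = s*(s + 1)*(s + 4).
Partial fraction decomposition gives [4/s] + [-6/(s + 4)] + [5/(s + 1)].
Invert each term: 4/(s - 0) ↔ 4e^(0t); -6/(s + 4) ↔ -6e^(-4t); 5/(s + 1) ↔ 5e^(-t).

f(t) = 4 + 5*exp(-t) - 6*exp(-4*t)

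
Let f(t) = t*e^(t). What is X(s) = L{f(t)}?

L{e^(t)} = 1/(s - 1).
Then apply L{t·g(t)} = -d/ds[G(s)] with G(s) = 1/(s - 1):
differentiating 1 time and applying the sign gives (s - 1)^(-2).

X(s) = (s - 1)^(-2)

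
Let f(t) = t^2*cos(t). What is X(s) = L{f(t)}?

L{cos(t)} = s/(s^2 + 1).
Then apply L{t^2·g(t)} = (-1)^2 d^2/ds^2[G(s)] with G(s) = s/(s^2 + 1):
differentiating 2 times and applying the sign gives 2*s*(s^2 - 3)/(s^2 + 1)^3.

X(s) = 2*s*(s^2 - 3)/(s^2 + 1)^3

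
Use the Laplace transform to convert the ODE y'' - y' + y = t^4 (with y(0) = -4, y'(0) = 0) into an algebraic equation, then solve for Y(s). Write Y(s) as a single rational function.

Y(s) = (-4*s^6 + 4*s^5 + 24)/(s^7 - s^6 + s^5)

Laplace-transform each side.
The derivative rules (L{y''} = s^2 Y - s·y(0) - y'(0) and L{y'} = sY - y(0), with y(0) = -4, y'(0) = 0) turn the left side into (s^2 - s + 1)Y - (-4*s + 4).
The right side is L{t^4} = 24/s^5.
So (s^2 - s + 1)Y = 24/s^5 + (-4*s + 4).
Isolate Y and clear denominators.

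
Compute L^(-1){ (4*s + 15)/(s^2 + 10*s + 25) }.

Factor the denominator: s^2 + 10*s + 25 = (s + 5)^2.
Partial fraction decomposition gives [4/(s + 5)] + [-5/(s + 5)^2].
Invert each term: 4/(s + 5) ↔ 4e^(-5t); -5/(s + 5)^2 ↔ -5t·e^(-5t).

-5*t*exp(-5*t) + 4*exp(-5*t)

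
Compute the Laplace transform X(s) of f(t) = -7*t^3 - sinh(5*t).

The transform is linear, so treat each term independently.
(-7)·[L{t^3} = 3!/s^4 = 6/s^4]; (-1)·[L{sinh(5t)} = 5/(s^2 - 25)].

X(s) = -5/(s^2 - 25) - 42/s^4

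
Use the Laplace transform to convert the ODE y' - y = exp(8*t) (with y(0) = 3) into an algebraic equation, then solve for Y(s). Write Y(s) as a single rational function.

Y(s) = (3*s - 23)/(s^2 - 9*s + 8)

Laplace-transform each side.
Using L{y'} = sY - y(0) = sY - 3, the left side becomes (s - 1)Y - (3).
The right side is L{exp(8*t)} = 1/(s - 8).
So (s - 1)Y = 1/(s - 8) + (3).
Divide through and combine into a single rational function.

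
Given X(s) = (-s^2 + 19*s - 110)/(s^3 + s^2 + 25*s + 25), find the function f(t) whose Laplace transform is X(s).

f(t) = 3*sin(5*t) + 4*cos(5*t) - 5*exp(-t)

Factor the denominator: s^3 + s^2 + 25*s + 25 = (s + 1)*(s^2 + 25).
Partial fraction decomposition gives [-5/(s + 1)] + [4*s/(s^2 + 25)] + [15/(s^2 + 25)].
Invert each term: -5/(s + 1) ↔ -5e^(-t); 4·s/(s^2 + 25) ↔ 4cos(5t); 3·5/(s^2 + 25) ↔ 3sin(5t).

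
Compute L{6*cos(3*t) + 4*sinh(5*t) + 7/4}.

The transform is linear, so treat each term independently.
(6)·[L{cos(3t)} = s/(s^2 + 9)]; L{7/4} = (7/4)/s; (4)·[L{sinh(5t)} = 5/(s^2 - 25)].

6*s/(s^2 + 9) + 20/(s^2 - 25) + 7/(4*s)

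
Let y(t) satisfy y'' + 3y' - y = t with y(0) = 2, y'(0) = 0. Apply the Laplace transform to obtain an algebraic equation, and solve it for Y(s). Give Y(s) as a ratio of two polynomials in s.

Laplace-transform each side.
The derivative rules (L{y''} = s^2 Y - s·y(0) - y'(0) and L{y'} = sY - y(0), with y(0) = 2, y'(0) = 0) turn the left side into (s^2 + 3*s - 1)Y - (2*s + 6).
The right side is L{t} = s^(-2).
So (s^2 + 3*s - 1)Y = s^(-2) + (2*s + 6).
Solve for Y(s) and write it as one ratio of polynomials.

Y(s) = (2*s^3 + 6*s^2 + 1)/(s^4 + 3*s^3 - s^2)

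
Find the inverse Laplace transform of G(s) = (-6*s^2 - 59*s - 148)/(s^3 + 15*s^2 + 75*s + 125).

Factor the denominator: s^3 + 15*s^2 + 75*s + 125 = (s + 5)^3.
Partial fraction decomposition gives [-6/(s + 5)] + [(s + 5)^(-2)] + [-3/(s + 5)^3].
Invert each term: -6/(s + 5) ↔ -6e^(-5t); 1/(s + 5)^2 ↔ t·e^(-5t); -3/(s + 5)^3 ↔ (-3/2)t^2·e^(-5t).

-3*t^2*exp(-5*t)/2 + t*exp(-5*t) - 6*exp(-5*t)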